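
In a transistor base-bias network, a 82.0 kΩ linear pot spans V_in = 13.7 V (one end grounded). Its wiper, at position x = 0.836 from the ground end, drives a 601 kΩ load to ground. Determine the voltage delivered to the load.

V_out ≈ 11.2 V

Lower segment x·R_p = 68.55 kΩ; upper segment (1−x)·R_p = 13.45 kΩ.
R_L loads the lower segment: effective lower R = 61.53 kΩ.
V_out = 13.7 × 61.53/(13.45 + 61.53) = 11.24 V.
(Unloaded: V_out = x·V_in = 11.5 V.)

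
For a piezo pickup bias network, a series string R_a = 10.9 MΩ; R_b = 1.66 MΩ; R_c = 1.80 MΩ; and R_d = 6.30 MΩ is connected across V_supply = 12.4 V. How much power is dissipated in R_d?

P ≈ 2.27 µW

ΣR = 20.66 MΩ → I = 12.4/20.66 = 0.6002 µA.
P(R_d) = I²·R_d = (0.6002)² × 6.30 = 2.269 µW.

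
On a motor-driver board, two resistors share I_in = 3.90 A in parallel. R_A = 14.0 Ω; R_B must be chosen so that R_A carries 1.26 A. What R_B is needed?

R_B ≈ 6.68 Ω

The fraction through R_A equals R_B/(R_A+R_B).
With f = 0.3231, R_B = R_A · f/(1−f) = 14.0 × 0.4773 = 6.682 Ω.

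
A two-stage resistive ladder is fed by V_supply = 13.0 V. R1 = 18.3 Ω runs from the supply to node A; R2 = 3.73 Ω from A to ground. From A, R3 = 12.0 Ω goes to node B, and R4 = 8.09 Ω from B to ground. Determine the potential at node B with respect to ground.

V_B ≈ 0.768 V

Node A sees R2 in parallel with the series input of stage 2, R3 + R4 = 20.09 Ω.
Effective lower resistance at A: R2 ‖ 20.09 = 3.146 Ω.
So V_A = 13.0 × 0.1467 = 1.907 V.
V_B = V_A × 0.4027 = 0.7679 V.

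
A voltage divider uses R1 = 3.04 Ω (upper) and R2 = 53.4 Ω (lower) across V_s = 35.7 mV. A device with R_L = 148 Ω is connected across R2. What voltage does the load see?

V_out ≈ 33.1 mV

First combine the lower leg with the load: R2 ‖ R_L = 39.24 Ω.
Voltage divider with the loaded lower leg: V_out = 35.7 × 39.24/(3.04 + 39.24) = 35.7 × 0.9281 = 33.13 mV.
(Unloaded it would be 33.8 mV; the load pulls it down.)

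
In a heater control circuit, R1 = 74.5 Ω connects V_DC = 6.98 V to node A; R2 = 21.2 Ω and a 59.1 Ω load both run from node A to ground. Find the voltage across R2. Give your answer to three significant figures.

The load sits in parallel with R2, giving an effective lower resistance R2' = R2·R_L/(R2+R_L) = 15.60 Ω.
Voltage divider with the loaded lower leg: V_out = 6.98 × 15.60/(74.5 + 15.60) = 6.98 × 0.1732 = 1.209 V.

V_out ≈ 1.21 V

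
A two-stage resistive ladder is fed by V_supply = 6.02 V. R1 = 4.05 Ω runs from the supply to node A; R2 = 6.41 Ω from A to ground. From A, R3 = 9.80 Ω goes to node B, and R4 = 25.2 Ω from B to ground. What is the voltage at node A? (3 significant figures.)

Looking into the second stage from A: R3 + R4 = 35.00 Ω appears in parallel with R2.
Effective lower resistance at A: R2 ‖ 35.00 = 5.418 Ω.
V_A = 6.02 × 5.418/(4.05 + 5.418) = 3.445 V.

V_A ≈ 3.44 V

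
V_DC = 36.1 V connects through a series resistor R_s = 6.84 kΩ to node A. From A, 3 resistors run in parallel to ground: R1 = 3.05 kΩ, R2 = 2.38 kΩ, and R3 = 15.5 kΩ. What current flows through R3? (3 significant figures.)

I ≈ 0.355 mA

Equivalent of the parallel group: R_p = 1.231 kΩ.
V_A = 36.1 × 1.231/8.071 = 5.505 V.
Branch current I = V_A/R3 = 5.505/15.5 = 0.3552 mA.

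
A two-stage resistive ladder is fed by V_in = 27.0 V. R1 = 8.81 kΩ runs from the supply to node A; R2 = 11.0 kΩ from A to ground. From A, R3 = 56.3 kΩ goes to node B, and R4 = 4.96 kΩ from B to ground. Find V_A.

Node A sees R2 in parallel with the series input of stage 2, R3 + R4 = 61.26 kΩ.
Effective lower resistance at A: R2 ‖ 61.26 = 9.325 kΩ.
First divider: V_A = V_in · 9.325/(8.81 + 9.325) = 13.88 V.

V_A ≈ 13.9 V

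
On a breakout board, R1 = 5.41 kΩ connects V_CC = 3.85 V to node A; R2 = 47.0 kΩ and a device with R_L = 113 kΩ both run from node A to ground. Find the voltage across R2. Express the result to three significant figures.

V_out ≈ 3.31 V

First combine the lower leg with the load: R2 ‖ R_L = 33.19 kΩ.
Then V_out = V_CC · R2'/(R1 + R2') = 3.85 × 33.19/38.60 = 3.310 V.
(Unloaded it would be 3.45 V; the load pulls it down.)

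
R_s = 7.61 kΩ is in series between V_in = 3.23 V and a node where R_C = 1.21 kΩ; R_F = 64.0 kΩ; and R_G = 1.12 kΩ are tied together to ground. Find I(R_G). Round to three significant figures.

Parallel bank: R_p = 1/(1/1.21 + 1/64.0 + 1/1.12) = 0.5764 kΩ.
V_A by voltage divider: V_A = 3.23 × 0.5764/(7.61 + 0.5764) = 0.2274 V.
I(R_G) = V_A / R_G = 0.2274/1.12 = 0.2031 mA.

I ≈ 0.203 mA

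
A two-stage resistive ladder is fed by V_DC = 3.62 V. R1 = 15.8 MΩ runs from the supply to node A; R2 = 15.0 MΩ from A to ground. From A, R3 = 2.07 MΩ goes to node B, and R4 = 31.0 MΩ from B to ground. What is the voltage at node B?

V_B ≈ 1.34 V

The second stage (R3 + R4 = 33.07 MΩ) loads node A in parallel with R2.
R2 ‖ (R3+R4) = 10.32 MΩ.
V_A = 3.62 × 10.32/(15.8 + 10.32) = 1.430 V.
Then the unloaded second divider: V_B = V_A × R4/(R3+R4) = 1.430 × 0.9374 = 1.341 V.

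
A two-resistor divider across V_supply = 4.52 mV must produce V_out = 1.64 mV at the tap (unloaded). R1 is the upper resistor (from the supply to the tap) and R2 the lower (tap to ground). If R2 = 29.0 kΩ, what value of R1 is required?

V_out/V_supply = R2/(R1+R2) = 0.3628.
R1 = R2·(1/k − 1) = 29.0 × 1.756 = 50.93 kΩ.

R1 ≈ 50.9 kΩ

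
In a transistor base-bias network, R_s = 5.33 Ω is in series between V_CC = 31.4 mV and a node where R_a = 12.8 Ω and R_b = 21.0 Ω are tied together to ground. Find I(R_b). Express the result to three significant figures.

Parallel bank: R_p = 1/(1/12.8 + 1/21.0) = 7.953 Ω.
V_A by voltage divider: V_A = 31.4 × 7.953/(5.33 + 7.953) = 18.80 mV.
I(R_b) = V_A / R_b = 18.80/21.0 = 0.8952 mA.

I ≈ 0.895 mA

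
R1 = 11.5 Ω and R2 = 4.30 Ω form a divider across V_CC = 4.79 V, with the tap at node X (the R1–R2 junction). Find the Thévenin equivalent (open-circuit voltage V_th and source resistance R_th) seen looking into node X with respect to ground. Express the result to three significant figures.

Open-circuit (no load on X): V_th = V_CC · R2/(R1 + R2) = 4.79 × 4.30/(11.50 + 4.30) = 1.304 V.
Zeroing V_CC shorts the top of R1 to ground, so R_th = R1 ‖ R2 = 3.130 Ω.

V_th ≈ 1.30 V, R_th ≈ 3.13 Ω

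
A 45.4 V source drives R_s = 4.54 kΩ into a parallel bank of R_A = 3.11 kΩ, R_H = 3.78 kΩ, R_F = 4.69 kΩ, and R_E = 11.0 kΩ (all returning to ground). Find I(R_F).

I ≈ 1.92 mA

Combine the parallel branches: R_p = (1/3.11 + 1/3.78 + 1/4.69 + 1/11.0)⁻¹ = 1.123 kΩ.
V_A = 45.4 × 1.123/5.663 = 9.005 V.
I(R_F) = V_A / R_F = 9.005/4.69 = 1.920 mA.
(Equivalently: I_total = 8.017 mA, then current-divider fraction G_k/ΣG = 0.2395.)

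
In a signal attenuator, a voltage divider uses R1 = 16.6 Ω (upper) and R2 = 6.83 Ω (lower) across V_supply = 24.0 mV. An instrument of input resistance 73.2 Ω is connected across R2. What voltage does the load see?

R2 ‖ R_L = (6.83 × 73.2)/(6.83 + 73.2) = 6.247 Ω.
Now apply the divider: V_out = 24.0 × 0.2734 = 6.562 mV.
(Unloaded it would be 7.00 mV; the load pulls it down.)

V_out ≈ 6.56 mV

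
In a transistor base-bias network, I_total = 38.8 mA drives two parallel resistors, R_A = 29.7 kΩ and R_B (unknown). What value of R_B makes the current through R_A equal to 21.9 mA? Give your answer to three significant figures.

Two-branch current divider: I_A = I_total · R_B/(R_A + R_B).
With f = 0.5644, R_B = R_A · f/(1−f) = 29.7 × 1.296 = 38.49 kΩ.

R_B ≈ 38.5 kΩ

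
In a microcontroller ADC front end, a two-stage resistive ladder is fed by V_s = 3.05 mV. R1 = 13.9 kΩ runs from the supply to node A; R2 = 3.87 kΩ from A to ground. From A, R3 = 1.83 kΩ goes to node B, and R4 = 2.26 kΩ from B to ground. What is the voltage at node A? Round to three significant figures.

The second stage (R3 + R4 = 4.090 kΩ) loads node A in parallel with R2.
R2 ‖ (R3+R4) = 1.988 kΩ.
First divider: V_A = V_s · 1.988/(13.9 + 1.988) = 0.3817 mV.

V_A ≈ 0.382 mV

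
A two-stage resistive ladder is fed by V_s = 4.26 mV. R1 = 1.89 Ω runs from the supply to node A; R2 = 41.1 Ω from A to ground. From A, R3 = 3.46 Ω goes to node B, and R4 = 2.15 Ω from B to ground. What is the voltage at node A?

V_A ≈ 3.08 mV

Node A sees R2 in parallel with the series input of stage 2, R3 + R4 = 5.610 Ω.
Effective lower resistance at A: R2 ‖ 5.610 = 4.936 Ω.
First divider: V_A = V_s · 4.936/(1.89 + 4.936) = 3.081 mV.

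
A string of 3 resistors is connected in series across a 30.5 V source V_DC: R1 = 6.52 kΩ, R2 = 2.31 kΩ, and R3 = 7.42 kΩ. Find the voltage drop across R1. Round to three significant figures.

Total series resistance ΣR = 6.52 + 2.31 + 7.42 = 16.25 kΩ.
Voltage divider: V = V_DC · (6.520 / 16.25) = 30.5 × 0.4012 = 12.24 V.

V ≈ 12.2 V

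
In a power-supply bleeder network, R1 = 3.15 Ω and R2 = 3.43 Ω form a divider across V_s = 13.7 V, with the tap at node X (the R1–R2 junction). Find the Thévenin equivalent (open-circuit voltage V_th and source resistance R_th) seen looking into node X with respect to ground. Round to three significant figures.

V_th ≈ 7.14 V, R_th ≈ 1.64 Ω

With X open, the divider is unloaded: V_th = 13.7 × 3.43/6.580 = 7.141 V.
With V_s suppressed (replaced by a short), R_th = R1 ‖ R2 = (3.150 × 3.43)/(3.150 + 3.43) = 1.642 Ω.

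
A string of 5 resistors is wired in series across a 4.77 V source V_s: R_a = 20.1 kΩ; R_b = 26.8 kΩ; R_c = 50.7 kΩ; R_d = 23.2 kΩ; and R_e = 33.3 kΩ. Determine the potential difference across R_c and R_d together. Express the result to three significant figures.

V ≈ 2.29 V

ΣR = 20.1 + 26.8 + 50.7 + 23.2 + 33.3 = 154.1 kΩ.
R_{R_c..R_d} = 50.7 + 23.2 = 73.90 kΩ.
Voltage divider: V = V_s · (73.90 / 154.1) = 4.77 × 0.4796 = 2.287 V.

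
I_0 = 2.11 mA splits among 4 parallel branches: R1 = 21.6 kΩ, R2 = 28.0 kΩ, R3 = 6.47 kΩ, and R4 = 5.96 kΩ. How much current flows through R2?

I ≈ 0.186 mA

ΣG = 1/21.6 + 1/28.0 + 1/6.47 + 1/5.96 = 0.4044.
R2 takes the fraction G_k/ΣG = 0.03571/0.4044 = 0.08832, so I = 2.11 × 0.08832 = 0.1864 mA.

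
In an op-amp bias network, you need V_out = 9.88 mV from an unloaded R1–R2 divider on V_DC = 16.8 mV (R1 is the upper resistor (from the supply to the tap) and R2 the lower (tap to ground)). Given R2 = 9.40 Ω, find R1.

The divider ratio is R2/(R1+R2) = 9.88/16.8 = 0.5881.
So R1 = R2 · (V_DC/V_out − 1) = 9.40 × (16.8/9.88 − 1) = 9.40 × 0.7004 = 6.584 Ω.

R1 ≈ 6.58 Ω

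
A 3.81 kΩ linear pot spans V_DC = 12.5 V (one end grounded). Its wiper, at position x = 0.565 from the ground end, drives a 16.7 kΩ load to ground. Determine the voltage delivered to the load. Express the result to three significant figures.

The pot divides into 1.657 kΩ above the wiper and 2.153 kΩ below.
Lower segment in parallel with the load: 2.153 ‖ 16.7 = 1.907 kΩ.
V_out = 12.5 × 1.907/(1.657 + 1.907) = 6.688 V.
(Unloaded: V_out = x·V_DC = 7.06 V.)

V_out ≈ 6.69 V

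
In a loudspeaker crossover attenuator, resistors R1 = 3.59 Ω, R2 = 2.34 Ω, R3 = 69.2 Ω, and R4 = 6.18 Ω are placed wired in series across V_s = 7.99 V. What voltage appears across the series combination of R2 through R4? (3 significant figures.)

Series total: ΣR = 3.59 + 2.34 + 69.2 + 6.18 = 81.31 Ω.
R_{R2..R4} = 2.34 + 69.2 + 6.18 = 77.72 Ω.
V = V_s · R/ΣR = 7.99 × 0.9558 = 7.637 V.

V ≈ 7.64 V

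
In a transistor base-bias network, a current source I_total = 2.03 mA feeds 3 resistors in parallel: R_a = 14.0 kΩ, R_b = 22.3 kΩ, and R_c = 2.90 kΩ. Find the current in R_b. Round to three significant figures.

I ≈ 0.197 mA

Conductances: ΣG = 1/14.0 + 1/22.3 + 1/2.90 = 0.4611 (1/kΩ).
Current divider: I(R_b) = I_total · G_k/ΣG = 2.03 × (0.04484/0.4611) = 2.03 × 0.09725 = 0.1974 mA.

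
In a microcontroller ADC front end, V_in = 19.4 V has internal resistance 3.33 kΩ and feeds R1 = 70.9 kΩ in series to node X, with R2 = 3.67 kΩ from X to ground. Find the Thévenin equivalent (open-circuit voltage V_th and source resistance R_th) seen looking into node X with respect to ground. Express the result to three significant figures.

R1' = 3.33 + 70.9 = 74.23 kΩ (source resistance + R1).
V_th is the unloaded tap voltage: V_in · R2/(R1'+R2) = 19.4 × 0.04711 = 0.9140 V.
Zeroing V_in shorts the top of R1' to ground, so R_th = R1' ‖ R2 = 3.497 kΩ.

V_th ≈ 0.914 V, R_th ≈ 3.50 kΩ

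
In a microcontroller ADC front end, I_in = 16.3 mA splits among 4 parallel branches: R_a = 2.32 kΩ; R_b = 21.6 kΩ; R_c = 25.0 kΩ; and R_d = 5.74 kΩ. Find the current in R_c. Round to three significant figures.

I ≈ 0.943 mA

ΣG = 1/2.32 + 1/21.6 + 1/25.0 + 1/5.74 = 0.6915.
By the current-divider rule, I = I_in · G_k/ΣG = 16.3 × 0.05784 = 0.9428 mA.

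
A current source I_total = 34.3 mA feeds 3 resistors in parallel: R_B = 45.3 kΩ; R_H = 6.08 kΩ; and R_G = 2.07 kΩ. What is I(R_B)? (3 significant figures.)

Conductances: ΣG = 1/45.3 + 1/6.08 + 1/2.07 = 0.6696 (1/kΩ).
By the current-divider rule, I = I_total · G_k/ΣG = 34.3 × 0.03297 = 1.131 mA.

I ≈ 1.13 mA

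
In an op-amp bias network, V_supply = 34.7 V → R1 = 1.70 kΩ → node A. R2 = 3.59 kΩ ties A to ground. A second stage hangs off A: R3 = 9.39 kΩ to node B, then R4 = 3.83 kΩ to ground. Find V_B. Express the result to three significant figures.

Node A sees R2 in parallel with the series input of stage 2, R3 + R4 = 13.22 kΩ.
R2 ‖ (R3+R4) = 2.823 kΩ.
V_A = 34.7 × 2.823/(1.70 + 2.823) = 21.66 V.
Stage 2 is unloaded, so V_B = V_A · R4/(R3+R4) = 21.66 × 3.83/13.22 = 6.275 V.

V_B ≈ 6.27 V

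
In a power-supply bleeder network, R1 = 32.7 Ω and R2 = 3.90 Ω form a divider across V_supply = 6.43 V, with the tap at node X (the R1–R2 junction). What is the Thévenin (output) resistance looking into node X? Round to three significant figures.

Looking into X with the source shorted: R_th = R1·R2/(R1+R2) = 32.70 × 3.90/36.60 = 3.484 Ω.

R_th ≈ 3.48 Ω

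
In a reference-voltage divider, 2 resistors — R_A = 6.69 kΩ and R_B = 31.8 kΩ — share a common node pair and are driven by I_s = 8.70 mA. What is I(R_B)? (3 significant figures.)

I ≈ 1.51 mA

Two-branch current divider: I_k = I_s · R_other/(R_1 + R_2).
So I = 8.70 × 6.69/38.49 = 1.512 mA.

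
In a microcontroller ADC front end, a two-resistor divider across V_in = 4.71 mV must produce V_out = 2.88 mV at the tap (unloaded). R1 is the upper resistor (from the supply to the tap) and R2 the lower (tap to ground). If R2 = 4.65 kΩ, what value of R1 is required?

R1 ≈ 2.95 kΩ

The divider ratio is R2/(R1+R2) = 2.88/4.71 = 0.6115.
R1 = R2·(1/k − 1) = 4.65 × 0.6354 = 2.955 kΩ.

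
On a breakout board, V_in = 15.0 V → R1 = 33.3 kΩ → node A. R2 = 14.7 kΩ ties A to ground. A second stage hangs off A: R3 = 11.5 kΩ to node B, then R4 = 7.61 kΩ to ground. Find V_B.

V_B ≈ 1.19 V

Node A sees R2 in parallel with the series input of stage 2, R3 + R4 = 19.11 kΩ.
Effective lower resistance at A: R2 ‖ 19.11 = 8.309 kΩ.
So V_A = 15.0 × 0.1997 = 2.995 V.
Then the unloaded second divider: V_B = V_A × R4/(R3+R4) = 2.995 × 0.3982 = 1.193 V.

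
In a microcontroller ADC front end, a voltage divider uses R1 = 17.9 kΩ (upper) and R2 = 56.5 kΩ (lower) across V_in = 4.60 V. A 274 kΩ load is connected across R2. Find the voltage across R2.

R2 ‖ R_L = (56.5 × 274)/(56.5 + 274) = 46.84 kΩ.
Voltage divider with the loaded lower leg: V_out = 4.60 × 46.84/(17.9 + 46.84) = 4.60 × 0.7235 = 3.328 V.

V_out ≈ 3.33 V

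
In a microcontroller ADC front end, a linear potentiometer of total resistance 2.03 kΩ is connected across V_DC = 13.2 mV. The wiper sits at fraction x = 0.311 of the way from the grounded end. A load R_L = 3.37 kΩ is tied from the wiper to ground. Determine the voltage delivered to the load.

V_out ≈ 3.64 mV

The pot divides into 1.399 kΩ above the wiper and 0.6313 kΩ below.
R_L loads the lower segment: effective lower R = 0.5317 kΩ.
V_out = 13.2 × 0.5317/(1.399 + 0.5317) = 3.636 mV.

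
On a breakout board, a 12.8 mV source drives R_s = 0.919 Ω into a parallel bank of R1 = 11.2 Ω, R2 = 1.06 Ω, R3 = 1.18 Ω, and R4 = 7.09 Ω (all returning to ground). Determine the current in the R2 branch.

Parallel bank: R_p = 1/(1/11.2 + 1/1.06 + 1/1.18 + 1/7.09) = 0.4948 Ω.
V_A by voltage divider: V_A = 12.8 × 0.4948/(0.919 + 0.4948) = 4.479 mV.
I(R2) = V_A / R2 = 4.479/1.06 = 4.226 mA.

I ≈ 4.23 mA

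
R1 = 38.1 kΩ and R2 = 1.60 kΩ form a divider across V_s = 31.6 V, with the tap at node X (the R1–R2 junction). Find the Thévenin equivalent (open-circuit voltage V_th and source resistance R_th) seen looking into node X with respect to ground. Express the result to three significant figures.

V_th ≈ 1.27 V, R_th ≈ 1.54 kΩ

V_th is the unloaded tap voltage: V_s · R2/(R1+R2) = 31.6 × 0.04030 = 1.274 V.
Looking into X with the source shorted: R_th = R1·R2/(R1+R2) = 38.10 × 1.60/39.70 = 1.536 kΩ.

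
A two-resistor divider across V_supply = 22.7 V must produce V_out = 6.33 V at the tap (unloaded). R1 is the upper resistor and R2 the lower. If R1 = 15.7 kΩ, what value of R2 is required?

R2 ≈ 6.07 kΩ

V_out/V_supply = R2/(R1+R2) = 0.2789.
R2 = R1 · 0.2789/(1 − 0.2789) = 6.071 kΩ.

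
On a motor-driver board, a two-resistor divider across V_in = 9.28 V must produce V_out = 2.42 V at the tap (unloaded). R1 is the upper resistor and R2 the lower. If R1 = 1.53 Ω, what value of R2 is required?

The divider ratio is R2/(R1+R2) = 2.42/9.28 = 0.2608.
Rearranging, R2 = R1·k/(1−k) = 1.53 × 0.3528 = 0.5397 Ω.

R2 ≈ 0.540 Ω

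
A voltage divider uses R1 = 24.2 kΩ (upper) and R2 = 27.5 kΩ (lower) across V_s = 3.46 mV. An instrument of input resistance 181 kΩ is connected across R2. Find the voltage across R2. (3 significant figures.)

First combine the lower leg with the load: R2 ‖ R_L = 23.87 kΩ.
Then V_out = V_s · R2'/(R1 + R2') = 3.46 × 23.87/48.07 = 1.718 mV.

V_out ≈ 1.72 mV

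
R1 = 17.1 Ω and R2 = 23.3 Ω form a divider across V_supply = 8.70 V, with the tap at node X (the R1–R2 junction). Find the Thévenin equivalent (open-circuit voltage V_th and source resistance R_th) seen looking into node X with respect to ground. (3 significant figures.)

Open-circuit (no load on X): V_th = V_supply · R2/(R1 + R2) = 8.70 × 23.3/(17.10 + 23.3) = 5.018 V.
With V_supply suppressed (replaced by a short), R_th = R1 ‖ R2 = (17.10 × 23.3)/(17.10 + 23.3) = 9.862 Ω.

V_th ≈ 5.02 V, R_th ≈ 9.86 Ω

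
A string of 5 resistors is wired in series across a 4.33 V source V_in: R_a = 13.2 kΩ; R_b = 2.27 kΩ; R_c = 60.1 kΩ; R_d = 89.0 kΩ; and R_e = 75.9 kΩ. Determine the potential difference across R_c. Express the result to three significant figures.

Series total: ΣR = 13.2 + 2.27 + 60.1 + 89.0 + 75.9 = 240.5 kΩ.
V = V_in · R/ΣR = 4.33 × 0.2499 = 1.082 V.

V ≈ 1.08 V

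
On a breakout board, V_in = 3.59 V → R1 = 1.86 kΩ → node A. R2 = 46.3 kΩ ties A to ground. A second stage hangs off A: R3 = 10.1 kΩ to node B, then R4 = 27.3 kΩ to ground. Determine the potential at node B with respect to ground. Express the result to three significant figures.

Node A sees R2 in parallel with the series input of stage 2, R3 + R4 = 37.40 kΩ.
Effective lower resistance at A: R2 ‖ 37.40 = 20.69 kΩ.
First divider: V_A = V_in · 20.69/(1.86 + 20.69) = 3.294 V.
Stage 2 is unloaded, so V_B = V_A · R4/(R3+R4) = 3.294 × 27.3/37.40 = 2.404 V.

V_B ≈ 2.40 V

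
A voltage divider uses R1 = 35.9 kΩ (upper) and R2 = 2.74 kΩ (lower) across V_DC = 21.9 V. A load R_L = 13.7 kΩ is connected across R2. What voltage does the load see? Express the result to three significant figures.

V_out ≈ 1.31 V

R2 ‖ R_L = (2.74 × 13.7)/(2.74 + 13.7) = 2.283 kΩ.
Voltage divider with the loaded lower leg: V_out = 21.9 × 2.283/(35.9 + 2.283) = 21.9 × 0.05980 = 1.310 V.
(Unloaded it would be 1.55 V; the load pulls it down.)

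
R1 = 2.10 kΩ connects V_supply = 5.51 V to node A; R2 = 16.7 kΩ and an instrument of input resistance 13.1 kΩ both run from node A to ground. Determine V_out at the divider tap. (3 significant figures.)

First combine the lower leg with the load: R2 ‖ R_L = 7.341 kΩ.
Voltage divider with the loaded lower leg: V_out = 5.51 × 7.341/(2.10 + 7.341) = 5.51 × 0.7776 = 4.284 V.

V_out ≈ 4.28 V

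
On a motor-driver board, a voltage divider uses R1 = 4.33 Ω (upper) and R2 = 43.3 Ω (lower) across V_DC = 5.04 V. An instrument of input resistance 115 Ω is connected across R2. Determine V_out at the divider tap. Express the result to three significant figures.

V_out ≈ 4.43 V

First combine the lower leg with the load: R2 ‖ R_L = 31.46 Ω.
Voltage divider with the loaded lower leg: V_out = 5.04 × 31.46/(4.33 + 31.46) = 5.04 × 0.8790 = 4.430 V.
(Unloaded it would be 4.58 V; the load pulls it down.)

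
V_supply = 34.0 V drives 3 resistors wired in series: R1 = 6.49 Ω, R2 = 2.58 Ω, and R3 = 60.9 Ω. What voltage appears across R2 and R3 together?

Total series resistance ΣR = 6.49 + 2.58 + 60.9 = 69.97 Ω.
R_{R2..R3} = 2.58 + 60.9 = 63.48 Ω.
By the voltage-divider rule, V = 34.0 × 63.48/69.97 = 30.85 V.

V ≈ 30.8 V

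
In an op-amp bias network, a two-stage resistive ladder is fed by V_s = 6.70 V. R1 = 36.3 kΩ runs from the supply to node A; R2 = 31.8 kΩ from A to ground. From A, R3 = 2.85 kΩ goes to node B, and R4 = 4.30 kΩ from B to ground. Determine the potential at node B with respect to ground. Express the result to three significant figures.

Looking into the second stage from A: R3 + R4 = 7.150 kΩ appears in parallel with R2.
R2 ‖ (R3+R4) = 5.837 kΩ.
V_A = 6.70 × 5.837/(36.3 + 5.837) = 0.9282 V.
Stage 2 is unloaded, so V_B = V_A · R4/(R3+R4) = 0.9282 × 4.30/7.150 = 0.5582 V.

V_B ≈ 0.558 V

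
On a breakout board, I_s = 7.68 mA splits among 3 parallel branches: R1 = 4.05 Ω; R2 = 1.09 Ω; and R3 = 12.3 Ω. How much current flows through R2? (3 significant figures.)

ΣG = 1/4.05 + 1/1.09 + 1/12.3 = 1.246.
Current divider: I(R2) = I_s · G_k/ΣG = 7.68 × (0.9174/1.246) = 7.68 × 0.7365 = 5.656 mA.

I ≈ 5.66 mA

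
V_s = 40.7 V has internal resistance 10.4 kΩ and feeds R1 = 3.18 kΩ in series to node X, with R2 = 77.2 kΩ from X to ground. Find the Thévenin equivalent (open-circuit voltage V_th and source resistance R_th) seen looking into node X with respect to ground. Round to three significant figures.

V_th ≈ 34.6 V, R_th ≈ 11.5 kΩ

R1' = 10.4 + 3.18 = 13.58 kΩ (source resistance + R1).
Open-circuit (no load on X): V_th = V_s · R2/(R1' + R2) = 40.7 × 77.2/(13.58 + 77.2) = 34.61 V.
With V_s suppressed (replaced by a short), R_th = R1' ‖ R2 = (13.58 × 77.2)/(13.58 + 77.2) = 11.55 kΩ.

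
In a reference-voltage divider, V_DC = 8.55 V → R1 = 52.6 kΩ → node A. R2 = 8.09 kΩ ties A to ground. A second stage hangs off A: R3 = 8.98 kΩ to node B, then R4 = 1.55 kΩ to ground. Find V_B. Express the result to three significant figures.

V_B ≈ 0.101 V

The second stage (R3 + R4 = 10.53 kΩ) loads node A in parallel with R2.
R2 ‖ (R3+R4) = 4.575 kΩ.
First divider: V_A = V_DC · 4.575/(52.6 + 4.575) = 0.6842 V.
Stage 2 is unloaded, so V_B = V_A · R4/(R3+R4) = 0.6842 × 1.55/10.53 = 0.1007 V.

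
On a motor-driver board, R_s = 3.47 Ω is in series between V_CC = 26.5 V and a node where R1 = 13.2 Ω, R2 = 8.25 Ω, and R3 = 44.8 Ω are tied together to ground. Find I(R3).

I ≈ 0.336 A

Equivalent of the parallel group: R_p = 4.560 Ω.
V_A by voltage divider: V_A = 26.5 × 4.560/(3.47 + 4.560) = 15.05 V.
Branch current I = V_A/R3 = 15.05/44.8 = 0.3359 A.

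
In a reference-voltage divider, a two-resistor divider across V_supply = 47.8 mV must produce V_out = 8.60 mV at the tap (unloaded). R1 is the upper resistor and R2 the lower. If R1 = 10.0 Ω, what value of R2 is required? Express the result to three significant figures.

V_out/V_supply = R2/(R1+R2) = 0.1799.
Rearranging, R2 = R1·k/(1−k) = 10.0 × 0.2194 = 2.194 Ω.

R2 ≈ 2.19 Ω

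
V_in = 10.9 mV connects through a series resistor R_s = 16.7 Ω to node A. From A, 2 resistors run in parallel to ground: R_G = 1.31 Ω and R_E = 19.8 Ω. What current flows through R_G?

I ≈ 0.570 mA

Parallel bank: R_p = 1/(1/1.31 + 1/19.8) = 1.229 Ω.
Node voltage V_A = V_in · R_p/(R_s + R_p) = 10.9 × 0.06853 = 0.7470 mV.
I(R_G) = V_A / R_G = 0.7470/1.31 = 0.5702 mA.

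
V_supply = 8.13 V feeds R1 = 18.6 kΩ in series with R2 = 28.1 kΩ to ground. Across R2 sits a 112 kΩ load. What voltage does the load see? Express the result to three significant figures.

R2 ‖ R_L = (28.1 × 112)/(28.1 + 112) = 22.46 kΩ.
Voltage divider with the loaded lower leg: V_out = 8.13 × 22.46/(18.6 + 22.46) = 8.13 × 0.5470 = 4.448 V.
(Unloaded it would be 4.89 V; the load pulls it down.)

V_out ≈ 4.45 V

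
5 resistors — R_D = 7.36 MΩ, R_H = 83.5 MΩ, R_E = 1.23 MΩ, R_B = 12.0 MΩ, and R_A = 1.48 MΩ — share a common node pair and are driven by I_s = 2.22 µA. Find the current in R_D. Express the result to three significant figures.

I ≈ 0.175 µA

Conductances: ΣG = 1/7.36 + 1/83.5 + 1/1.23 + 1/12.0 + 1/1.48 = 1.720 (1/MΩ).
R_D takes the fraction G_k/ΣG = 0.1359/1.720 = 0.07900, so I = 2.22 × 0.07900 = 0.1754 µA.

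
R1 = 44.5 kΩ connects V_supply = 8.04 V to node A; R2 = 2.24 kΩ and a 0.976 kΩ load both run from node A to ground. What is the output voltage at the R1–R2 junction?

V_out ≈ 0.121 V

First combine the lower leg with the load: R2 ‖ R_L = 0.6798 kΩ.
Voltage divider with the loaded lower leg: V_out = 8.04 × 0.6798/(44.5 + 0.6798) = 8.04 × 0.01505 = 0.1210 V.
(Unloaded it would be 0.385 V; the load pulls it down.)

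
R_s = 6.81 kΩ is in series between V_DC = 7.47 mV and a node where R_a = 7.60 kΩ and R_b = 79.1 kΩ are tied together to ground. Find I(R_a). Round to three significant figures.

Combine the parallel branches: R_p = (1/7.60 + 1/79.1)⁻¹ = 6.934 kΩ.
Node voltage V_A = V_DC · R_p/(R_s + R_p) = 7.47 × 0.5045 = 3.769 mV.
Branch current I = V_A/R_a = 3.769/7.60 = 0.4959 µA.
(Check via current divider: I_total = 0.5435 µA; share G_k/ΣG = 0.9123 → same result.)

I ≈ 0.496 µA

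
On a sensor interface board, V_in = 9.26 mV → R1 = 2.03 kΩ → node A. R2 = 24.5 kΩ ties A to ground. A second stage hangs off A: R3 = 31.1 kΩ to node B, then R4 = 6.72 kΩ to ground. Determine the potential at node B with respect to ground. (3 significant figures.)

V_B ≈ 1.45 mV

Node A sees R2 in parallel with the series input of stage 2, R3 + R4 = 37.82 kΩ.
Effective lower resistance at A: R2 ‖ 37.82 = 14.87 kΩ.
First divider: V_A = V_in · 14.87/(2.03 + 14.87) = 8.148 mV.
Then the unloaded second divider: V_B = V_A × R4/(R3+R4) = 8.148 × 0.1777 = 1.448 mV.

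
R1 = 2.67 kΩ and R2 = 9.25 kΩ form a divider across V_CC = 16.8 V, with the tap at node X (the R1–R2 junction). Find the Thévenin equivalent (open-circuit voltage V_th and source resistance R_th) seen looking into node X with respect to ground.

With X open, the divider is unloaded: V_th = 16.8 × 9.25/11.92 = 13.04 V.
With V_CC suppressed (replaced by a short), R_th = R1 ‖ R2 = (2.670 × 9.25)/(2.670 + 9.25) = 2.072 kΩ.

V_th ≈ 13.0 V, R_th ≈ 2.07 kΩ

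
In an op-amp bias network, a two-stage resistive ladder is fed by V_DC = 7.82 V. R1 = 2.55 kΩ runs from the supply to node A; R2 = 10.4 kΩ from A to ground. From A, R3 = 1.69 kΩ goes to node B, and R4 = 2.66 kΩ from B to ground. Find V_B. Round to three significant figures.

V_B ≈ 2.61 V

The second stage (R3 + R4 = 4.350 kΩ) loads node A in parallel with R2.
Effective lower resistance at A: R2 ‖ 4.350 = 3.067 kΩ.
V_A = 7.82 × 3.067/(2.55 + 3.067) = 4.270 V.
V_B = V_A × 0.6115 = 2.611 V.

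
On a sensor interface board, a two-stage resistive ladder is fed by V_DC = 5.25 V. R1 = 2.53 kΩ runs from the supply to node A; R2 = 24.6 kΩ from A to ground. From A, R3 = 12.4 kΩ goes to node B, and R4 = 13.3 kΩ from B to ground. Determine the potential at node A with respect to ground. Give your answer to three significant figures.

Looking into the second stage from A: R3 + R4 = 25.70 kΩ appears in parallel with R2.
R2 ‖ (R3+R4) = 12.57 kΩ.
V_A = 5.25 × 12.57/(2.53 + 12.57) = 4.370 V.

V_A ≈ 4.37 V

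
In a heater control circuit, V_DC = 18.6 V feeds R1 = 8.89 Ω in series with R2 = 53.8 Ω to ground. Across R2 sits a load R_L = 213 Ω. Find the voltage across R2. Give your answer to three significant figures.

R2 ‖ R_L = (53.8 × 213)/(53.8 + 213) = 42.95 Ω.
Then V_out = V_DC · R2'/(R1 + R2') = 18.6 × 42.95/51.84 = 15.41 V.
(Unloaded it would be 16.0 V; the load pulls it down.)

V_out ≈ 15.4 V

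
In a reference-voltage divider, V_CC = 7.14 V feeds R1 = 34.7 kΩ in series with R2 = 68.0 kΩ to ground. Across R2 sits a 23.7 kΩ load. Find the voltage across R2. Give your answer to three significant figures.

V_out ≈ 2.40 V

The load sits in parallel with R2, giving an effective lower resistance R2' = R2·R_L/(R2+R_L) = 17.57 kΩ.
Then V_out = V_CC · R2'/(R1 + R2') = 7.14 × 17.57/52.27 = 2.400 V.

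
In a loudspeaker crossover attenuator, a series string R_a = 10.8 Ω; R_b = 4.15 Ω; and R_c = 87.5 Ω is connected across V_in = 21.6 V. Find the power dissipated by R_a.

ΣR = 102.5 Ω → I = 21.6/102.5 = 0.2108 A.
P(R_a) = I²·R_a = (0.2108)² × 10.8 = 0.4801 W.

P ≈ 0.480 W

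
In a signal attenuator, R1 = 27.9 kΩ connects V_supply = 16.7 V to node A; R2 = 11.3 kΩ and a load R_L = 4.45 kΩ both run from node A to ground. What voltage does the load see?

V_out ≈ 1.71 V

First combine the lower leg with the load: R2 ‖ R_L = 3.193 kΩ.
Now apply the divider: V_out = 16.7 × 0.1027 = 1.715 V.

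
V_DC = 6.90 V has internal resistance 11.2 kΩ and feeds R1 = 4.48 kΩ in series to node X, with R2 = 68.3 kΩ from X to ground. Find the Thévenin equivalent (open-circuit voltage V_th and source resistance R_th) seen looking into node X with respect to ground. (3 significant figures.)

R1' = 11.2 + 4.48 = 15.68 kΩ (source resistance + R1).
With X open, the divider is unloaded: V_th = 6.90 × 68.3/83.98 = 5.612 V.
Looking into X with the source shorted: R_th = R1'·R2/(R1'+R2) = 15.68 × 68.3/83.98 = 12.75 kΩ.

V_th ≈ 5.61 V, R_th ≈ 12.8 kΩ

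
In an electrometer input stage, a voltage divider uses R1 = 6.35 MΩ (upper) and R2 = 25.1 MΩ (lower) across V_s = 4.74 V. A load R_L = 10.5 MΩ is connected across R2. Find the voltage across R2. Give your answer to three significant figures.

The load sits in parallel with R2, giving an effective lower resistance R2' = R2·R_L/(R2+R_L) = 7.403 MΩ.
Then V_out = V_s · R2'/(R1 + R2') = 4.74 × 7.403/13.75 = 2.551 V.
(Unloaded it would be 3.78 V; the load pulls it down.)

V_out ≈ 2.55 V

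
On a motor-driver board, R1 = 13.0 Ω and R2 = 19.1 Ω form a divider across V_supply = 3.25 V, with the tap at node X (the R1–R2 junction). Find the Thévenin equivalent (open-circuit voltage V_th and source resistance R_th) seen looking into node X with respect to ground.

Open-circuit (no load on X): V_th = V_supply · R2/(R1 + R2) = 3.25 × 19.1/(13.00 + 19.1) = 1.934 V.
Looking into X with the source shorted: R_th = R1·R2/(R1+R2) = 13.00 × 19.1/32.10 = 7.735 Ω.

V_th ≈ 1.93 V, R_th ≈ 7.74 Ω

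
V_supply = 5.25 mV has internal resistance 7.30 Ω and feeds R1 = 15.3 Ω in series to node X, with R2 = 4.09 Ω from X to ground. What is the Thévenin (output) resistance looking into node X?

R1' = 7.30 + 15.3 = 22.60 Ω (source resistance + R1).
Looking into X with the source shorted: R_th = R1'·R2/(R1'+R2) = 22.60 × 4.09/26.69 = 3.463 Ω.

R_th ≈ 3.46 Ω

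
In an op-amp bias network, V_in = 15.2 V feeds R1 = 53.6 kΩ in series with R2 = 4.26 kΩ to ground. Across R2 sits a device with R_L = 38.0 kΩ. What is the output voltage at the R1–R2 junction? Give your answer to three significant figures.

V_out ≈ 1.01 V

The load sits in parallel with R2, giving an effective lower resistance R2' = R2·R_L/(R2+R_L) = 3.831 kΩ.
Voltage divider with the loaded lower leg: V_out = 15.2 × 3.831/(53.6 + 3.831) = 15.2 × 0.06670 = 1.014 V.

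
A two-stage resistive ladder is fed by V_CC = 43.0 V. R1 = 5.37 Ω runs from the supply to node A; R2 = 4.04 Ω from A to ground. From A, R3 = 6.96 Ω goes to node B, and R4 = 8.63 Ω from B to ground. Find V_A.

V_A ≈ 16.1 V

Node A sees R2 in parallel with the series input of stage 2, R3 + R4 = 15.59 Ω.
R2 ‖ (R3+R4) = 3.209 Ω.
V_A = 43.0 × 3.209/(5.37 + 3.209) = 16.08 V.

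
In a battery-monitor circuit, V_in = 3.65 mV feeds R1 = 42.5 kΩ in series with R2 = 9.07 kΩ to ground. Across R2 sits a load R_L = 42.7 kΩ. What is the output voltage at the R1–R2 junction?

V_out ≈ 0.546 mV

R2 ‖ R_L = (9.07 × 42.7)/(9.07 + 42.7) = 7.481 kΩ.
Voltage divider with the loaded lower leg: V_out = 3.65 × 7.481/(42.5 + 7.481) = 3.65 × 0.1497 = 0.5463 mV.
(Unloaded it would be 0.642 mV; the load pulls it down.)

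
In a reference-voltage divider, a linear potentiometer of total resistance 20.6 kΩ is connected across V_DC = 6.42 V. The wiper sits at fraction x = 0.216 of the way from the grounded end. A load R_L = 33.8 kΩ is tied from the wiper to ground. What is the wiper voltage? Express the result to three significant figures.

Split the track: R_lower = x·R_p = 4.450 kΩ, R_upper = (1−x)·R_p = 16.15 kΩ.
(x·R_p) ‖ R_L = 3.932 kΩ.
V_out = 6.42 × 3.932/(16.15 + 3.932) = 1.257 V.
(Unloaded: V_out = x·V_DC = 1.39 V.)

V_out ≈ 1.26 V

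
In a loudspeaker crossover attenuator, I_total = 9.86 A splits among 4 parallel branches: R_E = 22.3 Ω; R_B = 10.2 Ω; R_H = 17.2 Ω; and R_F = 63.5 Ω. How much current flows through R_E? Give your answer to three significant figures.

I ≈ 2.04 A

Total conductance ΣG = 1/22.3 + 1/10.2 + 1/17.2 + 1/63.5 = 0.2168 (units of 1/Ω).
Current divider: I(R_E) = I_total · G_k/ΣG = 9.86 × (0.04484/0.2168) = 9.86 × 0.2069 = 2.040 A.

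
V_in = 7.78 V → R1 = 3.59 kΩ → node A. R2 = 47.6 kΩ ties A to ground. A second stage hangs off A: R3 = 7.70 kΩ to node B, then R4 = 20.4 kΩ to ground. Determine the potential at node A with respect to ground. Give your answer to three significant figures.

The second stage (R3 + R4 = 28.10 kΩ) loads node A in parallel with R2.
Effective lower resistance at A: R2 ‖ 28.10 = 17.67 kΩ.
V_A = 7.78 × 17.67/(3.59 + 17.67) = 6.466 V.

V_A ≈ 6.47 V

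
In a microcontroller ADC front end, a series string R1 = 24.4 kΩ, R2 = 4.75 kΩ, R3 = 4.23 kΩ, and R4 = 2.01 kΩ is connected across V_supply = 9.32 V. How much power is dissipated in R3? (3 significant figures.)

P ≈ 0.293 mW

The common current is I = 9.32/35.39 = 0.2634 mA.
V(R3) = I·R = 1.114 V; P = V·I = 1.114 × 0.2634 = 0.2934 mW.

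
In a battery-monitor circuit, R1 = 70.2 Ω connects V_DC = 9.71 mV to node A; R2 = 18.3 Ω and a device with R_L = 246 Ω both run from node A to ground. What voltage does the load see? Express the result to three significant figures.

First combine the lower leg with the load: R2 ‖ R_L = 17.03 Ω.
Now apply the divider: V_out = 9.71 × 0.1953 = 1.896 mV.

V_out ≈ 1.90 mV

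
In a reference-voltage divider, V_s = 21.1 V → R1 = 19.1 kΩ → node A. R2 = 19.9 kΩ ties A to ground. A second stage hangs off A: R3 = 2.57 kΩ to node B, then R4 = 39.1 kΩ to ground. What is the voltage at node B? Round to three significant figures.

Node A sees R2 in parallel with the series input of stage 2, R3 + R4 = 41.67 kΩ.
Effective lower resistance at A: R2 ‖ 41.67 = 13.47 kΩ.
V_A = 21.1 × 13.47/(19.1 + 13.47) = 8.726 V.
Stage 2 is unloaded, so V_B = V_A · R4/(R3+R4) = 8.726 × 39.1/41.67 = 8.187 V.

V_B ≈ 8.19 V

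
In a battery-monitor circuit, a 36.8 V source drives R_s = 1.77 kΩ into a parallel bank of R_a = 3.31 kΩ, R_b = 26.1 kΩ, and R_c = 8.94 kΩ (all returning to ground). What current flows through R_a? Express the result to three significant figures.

Equivalent of the parallel group: R_p = 2.211 kΩ.
V_A by voltage divider: V_A = 36.8 × 2.211/(1.77 + 2.211) = 20.44 V.
Branch current I = V_A/R_a = 20.44/3.31 = 6.175 mA.
(Equivalently: I_total = 9.244 mA, then current-divider fraction G_k/ΣG = 0.6680.)

I ≈ 6.17 mA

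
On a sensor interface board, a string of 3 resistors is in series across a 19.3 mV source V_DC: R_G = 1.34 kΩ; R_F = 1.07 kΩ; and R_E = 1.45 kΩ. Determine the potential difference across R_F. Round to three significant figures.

Total series resistance ΣR = 1.34 + 1.07 + 1.45 = 3.860 kΩ.
By the voltage-divider rule, V = 19.3 × 1.070/3.860 = 5.350 mV.

V ≈ 5.35 mV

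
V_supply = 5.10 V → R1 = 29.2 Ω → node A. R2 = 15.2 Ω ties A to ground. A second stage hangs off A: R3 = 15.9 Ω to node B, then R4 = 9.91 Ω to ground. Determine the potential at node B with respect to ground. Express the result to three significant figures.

Looking into the second stage from A: R3 + R4 = 25.81 Ω appears in parallel with R2.
Effective lower resistance at A: R2 ‖ 25.81 = 9.566 Ω.
So V_A = 5.10 × 0.2468 = 1.259 V.
Stage 2 is unloaded, so V_B = V_A · R4/(R3+R4) = 1.259 × 9.91/25.81 = 0.4832 V.

V_B ≈ 0.483 V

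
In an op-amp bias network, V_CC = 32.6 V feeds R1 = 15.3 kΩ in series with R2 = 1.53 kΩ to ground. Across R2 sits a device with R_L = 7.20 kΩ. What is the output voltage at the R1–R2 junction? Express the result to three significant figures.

The load sits in parallel with R2, giving an effective lower resistance R2' = R2·R_L/(R2+R_L) = 1.262 kΩ.
Voltage divider with the loaded lower leg: V_out = 32.6 × 1.262/(15.3 + 1.262) = 32.6 × 0.07619 = 2.484 V.
(Unloaded it would be 2.96 V; the load pulls it down.)

V_out ≈ 2.48 V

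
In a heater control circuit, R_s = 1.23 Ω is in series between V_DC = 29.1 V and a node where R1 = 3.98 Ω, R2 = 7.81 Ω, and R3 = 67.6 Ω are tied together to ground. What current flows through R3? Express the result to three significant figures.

I ≈ 0.290 A

Parallel bank: R_p = 1/(1/3.98 + 1/7.81 + 1/67.6) = 2.537 Ω.
V_A = 29.1 × 2.537/3.767 = 19.60 V.
Branch current I = V_A/R3 = 19.60/67.6 = 0.2899 A.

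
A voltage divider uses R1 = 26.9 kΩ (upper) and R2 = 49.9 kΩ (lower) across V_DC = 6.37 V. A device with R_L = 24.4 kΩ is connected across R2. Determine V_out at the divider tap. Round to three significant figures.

V_out ≈ 2.41 V

R2 ‖ R_L = (49.9 × 24.4)/(49.9 + 24.4) = 16.39 kΩ.
Now apply the divider: V_out = 6.37 × 0.3786 = 2.411 V.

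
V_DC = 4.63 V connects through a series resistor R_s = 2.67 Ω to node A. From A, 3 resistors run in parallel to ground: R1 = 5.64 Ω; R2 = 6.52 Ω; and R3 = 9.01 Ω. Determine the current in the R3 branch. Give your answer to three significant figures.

Equivalent of the parallel group: R_p = 2.264 Ω.
Node voltage V_A = V_DC · R_p/(R_s + R_p) = 4.63 × 0.4589 = 2.125 V.
I(R3) = V_A / R3 = 2.125/9.01 = 0.2358 A.

I ≈ 0.236 A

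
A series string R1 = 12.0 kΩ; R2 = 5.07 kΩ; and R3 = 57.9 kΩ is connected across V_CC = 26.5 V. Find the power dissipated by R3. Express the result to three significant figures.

P ≈ 7.23 mW

Series current I = V_CC/ΣR = 26.5/74.97 = 0.3535 mA.
V(R3) = I·R = 20.47 V; P = V·I = 20.47 × 0.3535 = 7.234 mW.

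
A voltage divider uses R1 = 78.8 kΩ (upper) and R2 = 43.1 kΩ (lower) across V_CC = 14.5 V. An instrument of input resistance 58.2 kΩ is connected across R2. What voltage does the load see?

V_out ≈ 3.47 V

First combine the lower leg with the load: R2 ‖ R_L = 24.76 kΩ.
Voltage divider with the loaded lower leg: V_out = 14.5 × 24.76/(78.8 + 24.76) = 14.5 × 0.2391 = 3.467 V.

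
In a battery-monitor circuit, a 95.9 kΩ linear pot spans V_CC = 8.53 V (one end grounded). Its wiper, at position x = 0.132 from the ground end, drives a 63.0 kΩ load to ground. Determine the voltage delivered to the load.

V_out ≈ 0.959 V

The pot divides into 83.24 kΩ above the wiper and 12.66 kΩ below.
Lower segment in parallel with the load: 12.66 ‖ 63.0 = 10.54 kΩ.
Loaded-divider output: V_out = 8.53 × 0.1124 = 0.9587 V.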